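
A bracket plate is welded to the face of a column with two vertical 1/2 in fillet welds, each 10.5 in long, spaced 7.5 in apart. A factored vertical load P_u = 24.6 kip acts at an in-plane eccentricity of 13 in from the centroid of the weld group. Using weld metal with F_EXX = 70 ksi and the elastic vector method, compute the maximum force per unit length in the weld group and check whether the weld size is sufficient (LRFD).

f_max ≈ 5 kip/in; adequate

Total weld length L_w = 21 in. Treat welds as unit-width lines.
Polar moment about centroid: J = 2[d³/12 + d(b/2)²] = 2[10.5³/12 + 10.5×3.75²] = 488.2 in³.
Direct shear f_v = P/L_w = 24.6 / 21 = 1.171 kip/in (vertical).
Torsion M = P·e = 24.6 × 13 = 319.8 kip·in.
Critical point at (x, y) = (3.75, 5.25) from centroid. f_tx = M·y/J = 3.439 kip/in; f_ty = M·x/J = 2.456 kip/in.
Resultant f_max = √[f_tx² + (f_v + f_ty)²] = √[3.439² + (1.171 + 2.456)²] = 4.998 kip/in.
Capacity per unit length: φr_n = 0.75 × 0.6 × 70 × (0.707 × 0.5) = 11.14 kip/in.
4.998 ≤ 11.14 → adequate.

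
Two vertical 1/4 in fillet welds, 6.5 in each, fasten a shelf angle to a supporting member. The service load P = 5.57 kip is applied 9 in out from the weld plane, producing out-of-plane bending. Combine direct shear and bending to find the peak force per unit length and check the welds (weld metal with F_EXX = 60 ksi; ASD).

L_w = 2 × 6.5 = 13 in; section modulus (unit throat) S = 2 × L²/6 = 14.08 in².
Direct shear f_v = P/L_w = 5.57/13 = 0.4285 kip/in.
Moment M = P × e = 5.57 × 9 = 50.13 kip·in; bending f_b = M/S = 3.56 kip/in.
f_max = √(f_v² + f_b²) = √(0.4285² + 3.56²) = 3.585 kip/in.
r_n/Ω = (1/2.0) × 0.6 × 60 × (0.707 × 0.25) = 3.181 kip/in → NOT adequate.

f_max ≈ 3.59 kip/in; NOT adequate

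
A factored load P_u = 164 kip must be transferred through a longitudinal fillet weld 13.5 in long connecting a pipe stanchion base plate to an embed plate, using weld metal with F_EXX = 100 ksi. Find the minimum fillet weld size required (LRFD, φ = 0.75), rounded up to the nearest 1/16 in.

w = 7/16 in

Total weld length L = 13.5 in.
Required throat t_e = P_u / (φ × 0.6 F_EXX × L) = 164 / (0.75 × 0.6 × 100 × 13.5) = 0.27 in.
Required leg w = t_e / 0.707 = 0.3818 in → use 7/16 in.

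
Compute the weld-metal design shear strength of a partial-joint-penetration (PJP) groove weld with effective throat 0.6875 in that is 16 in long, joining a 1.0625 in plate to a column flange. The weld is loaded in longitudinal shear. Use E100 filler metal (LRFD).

E100XX → F_EXX = 100 ksi.
Effective throat (given) t_e = 0.6875 in.
A_we = 0.6875 × 16 = 11 in².
F_nw = 0.6 F_EXX = 60 ksi.
φR_n = 0.75 × 60 × 11 = 495 kip.

φR_n ≈ 495 kip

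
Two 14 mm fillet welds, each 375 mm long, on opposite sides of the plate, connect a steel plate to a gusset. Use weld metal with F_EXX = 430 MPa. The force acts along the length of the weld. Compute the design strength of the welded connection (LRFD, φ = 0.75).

Effective throat t_e = 0.707 × 14 = 9.898 mm.
Total length L = 750 mm; A_we = 9.898 × 750 = 7424 mm².
F_nw = 0.6 F_EXX = 0.6 × 430 = 258 MPa.
φR_n = 0.75 × 258 × 7424 × 10⁻³ = 1436 kN.

φR_n ≈ 1440 kN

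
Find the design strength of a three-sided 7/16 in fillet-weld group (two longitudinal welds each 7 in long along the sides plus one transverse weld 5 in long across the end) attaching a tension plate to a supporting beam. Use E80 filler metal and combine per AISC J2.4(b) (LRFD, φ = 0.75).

φR_n ≈ 216 kip

E80XX → F_EXX = 80 ksi.
t_e = 0.707 × 0.4375 = 0.3093 in.
R_nwl = 0.6 × 80 × 0.3093 × 14 = 207.9 kip (longitudinal, 2 welds).
R_nwt = 0.6 × 80 × 0.3093 × 5 = 74.23 kip (transverse, base value).
(i) R_nwl + R_nwt = 282.1 kip; (ii) 0.85 R_nwl + 1.5 R_nwt = 288 kip.
R_n = max = 288 kip [governs: (ii)]; φR_n = 216 kip.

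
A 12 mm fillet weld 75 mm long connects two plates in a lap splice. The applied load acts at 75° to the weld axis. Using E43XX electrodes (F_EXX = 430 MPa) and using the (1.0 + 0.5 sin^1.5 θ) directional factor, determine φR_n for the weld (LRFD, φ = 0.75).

t_e = 0.707 × 12 = 8.484 mm; A_we = 8.484 × 75 = 636.3 mm².
Directional factor: 1.0 + 0.5 sin^1.5(75°) = 1.475.
F_nw = 0.6 × 430 × 1.475 = 380.5 MPa.
φR_n = 0.75 × 380.5 × 636.3 × 10⁻³ = 181.6 kN.

φR_n ≈ 182 kN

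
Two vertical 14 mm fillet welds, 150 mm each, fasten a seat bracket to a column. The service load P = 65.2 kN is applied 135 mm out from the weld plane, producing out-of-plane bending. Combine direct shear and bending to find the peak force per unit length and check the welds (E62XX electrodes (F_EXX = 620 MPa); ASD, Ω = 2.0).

f_max ≈ 1190 N/mm; adequate

L_w = 2 × 150 = 300 mm; section modulus (unit throat) S = 2 × L²/6 = 7500 mm².
Direct shear f_v = P/L_w = 65.2×10³/300 = 217.3 N/mm.
Moment M = P × e = 65.2×10³ × 135 = 8802000 N·mm; bending f_b = M/S = 1174 N/mm.
f_max = √(f_v² + f_b²) = √(217.3² + 1174²) = 1194 N/mm.
r_n/Ω = (1/2.0) × 0.6 × 620 × (0.707 × 14) = 1841 N/mm → adequate.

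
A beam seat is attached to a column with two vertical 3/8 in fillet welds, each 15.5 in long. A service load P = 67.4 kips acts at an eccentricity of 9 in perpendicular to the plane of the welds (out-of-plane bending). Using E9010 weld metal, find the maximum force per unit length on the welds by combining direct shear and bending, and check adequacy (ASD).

f_max ≈ 7.88 kip/in; NOT adequate

E90XX → F_EXX = 90 ksi.
L_w = 2 × 15.5 = 31 in; section modulus (unit throat) S = 2 × L²/6 = 80.08 in².
Direct shear f_v = P/L_w = 67.4/31 = 2.174 kip/in.
Moment M = P × e = 67.4 × 9 = 606.6 kip·in; bending f_b = M/S = 7.575 kip/in.
f_max = √(f_v² + f_b²) = √(2.174² + 7.575²) = 7.88 kip/in.
r_n/Ω = (1/2.0) × 0.6 × 90 × (0.707 × 0.375) = 7.158 kip/in → NOT adequate.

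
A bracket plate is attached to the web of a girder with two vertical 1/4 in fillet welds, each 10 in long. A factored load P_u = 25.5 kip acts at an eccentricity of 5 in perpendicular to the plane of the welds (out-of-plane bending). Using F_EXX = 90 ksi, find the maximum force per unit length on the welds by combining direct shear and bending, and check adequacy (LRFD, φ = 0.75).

f_max ≈ 4.03 kip/in; adequate

L_w = 2 × 10 = 20 in; section modulus (unit throat) S = 2 × L²/6 = 33.33 in².
Direct shear f_v = P/L_w = 25.5/20 = 1.275 kip/in.
Moment M = P × e = 25.5 × 5 = 127.5 kip·in; bending f_b = M/S = 3.825 kip/in.
f_max = √(f_v² + f_b²) = √(1.275² + 3.825²) = 4.032 kip/in.
φr_n = 0.75 × 0.6 × 90 × (0.707 × 0.25) = 7.158 kip/in → adequate.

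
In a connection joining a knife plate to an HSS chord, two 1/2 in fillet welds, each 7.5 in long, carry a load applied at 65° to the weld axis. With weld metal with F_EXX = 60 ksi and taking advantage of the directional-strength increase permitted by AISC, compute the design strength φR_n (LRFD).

t_e = 0.707 × 0.5 = 0.3535 in; A_we = 0.3535 × 15 = 5.302 in².
Directional factor: 1.0 + 0.5 sin^1.5(65°) = 1.431.
F_nw = 0.6 × 60 × 1.431 = 51.53 ksi.
φR_n = 0.75 × 51.53 × 5.302 = 204.9 kips.

φR_n ≈ 205 kips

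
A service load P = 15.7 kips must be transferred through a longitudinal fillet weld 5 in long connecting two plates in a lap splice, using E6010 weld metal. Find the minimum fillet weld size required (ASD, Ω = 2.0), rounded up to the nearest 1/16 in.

E60XX → F_EXX = 60 ksi.
Total weld length L = 5 in.
Required throat t_e = P × Ω / (0.6 F_EXX × L) = 15.7 × 2.0 / (0.6 × 60 × 5) = 0.1744 in.
Required leg w = t_e / 0.707 = 0.2467 in → use 1/4 in.

w = 1/4 in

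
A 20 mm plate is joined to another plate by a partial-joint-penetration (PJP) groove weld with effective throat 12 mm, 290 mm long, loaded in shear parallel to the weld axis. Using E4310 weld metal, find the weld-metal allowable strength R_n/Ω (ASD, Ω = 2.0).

E43XX → F_EXX = 430 MPa.
Effective throat (given) t_e = 12 mm.
A_we = 12 × 290 = 3480 mm².
F_nw = 0.6 F_EXX = 258 MPa.
R_n/Ω = (258 × 3480) / 2.0 × 10⁻³ = 448.9 kN.

R_n/Ω ≈ 449 kN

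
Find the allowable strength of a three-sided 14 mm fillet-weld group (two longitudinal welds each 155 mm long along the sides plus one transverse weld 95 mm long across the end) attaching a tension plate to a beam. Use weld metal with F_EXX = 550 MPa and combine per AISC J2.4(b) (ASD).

t_e = 0.707 × 14 = 9.898 mm.
R_nwl = 0.6 × 550 × 9.898 × 310 × 10⁻³ = 1013 kN (longitudinal, 2 welds).
R_nwt = 0.6 × 550 × 9.898 × 95 × 10⁻³ = 310.3 kN (transverse, base value).
(i) R_nwl + R_nwt = 1323 kN; (ii) 0.85 R_nwl + 1.5 R_nwt = 1326 kN.
R_n = max = 1326 kN [governs: (ii)]; R_n/Ω = 663.1 kN.

R_n/Ω ≈ 663 kN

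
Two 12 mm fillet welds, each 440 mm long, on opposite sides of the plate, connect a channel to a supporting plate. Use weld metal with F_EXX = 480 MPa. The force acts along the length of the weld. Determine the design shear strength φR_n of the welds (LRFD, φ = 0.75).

φR_n ≈ 1610 kN

Effective throat t_e = 0.707 × 12 = 8.484 mm.
Total length L = 880 mm; A_we = 8.484 × 880 = 7466 mm².
F_nw = 0.6 F_EXX = 0.6 × 480 = 288 MPa.
φR_n = 0.75 × 288 × 7466 × 10⁻³ = 1613 kN.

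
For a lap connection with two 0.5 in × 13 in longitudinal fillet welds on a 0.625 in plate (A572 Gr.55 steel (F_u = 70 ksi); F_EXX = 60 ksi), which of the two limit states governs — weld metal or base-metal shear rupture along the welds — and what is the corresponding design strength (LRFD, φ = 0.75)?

t_e = 0.707 × 0.5 = 0.3535 in; L = 26 in.
Weld metal: φR_n = 0.75 × 0.6 × 60 × 0.3535 × 26 = 248.2 kips.
Base metal (shear rupture): φR_n = 0.75 × 0.6 × 70 × 0.625 × 26 = 511.9 kips.
Governing: weld metal.

φR_n ≈ 248 kips (weld metal governs)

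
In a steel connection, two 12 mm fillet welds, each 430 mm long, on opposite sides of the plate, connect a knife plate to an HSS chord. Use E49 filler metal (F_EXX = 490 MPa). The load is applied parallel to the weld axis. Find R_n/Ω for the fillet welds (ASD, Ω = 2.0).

R_n/Ω ≈ 1070 kN

Effective throat t_e = 0.707 × 12 = 8.484 mm.
Total length L = 860 mm; A_we = 8.484 × 860 = 7296 mm².
F_nw = 0.6 F_EXX = 0.6 × 490 = 294 MPa.
R_n = 294 × 7296 × 10⁻³ = 2145 kN; R_n/Ω = 2145/2.0 = 1073 kN.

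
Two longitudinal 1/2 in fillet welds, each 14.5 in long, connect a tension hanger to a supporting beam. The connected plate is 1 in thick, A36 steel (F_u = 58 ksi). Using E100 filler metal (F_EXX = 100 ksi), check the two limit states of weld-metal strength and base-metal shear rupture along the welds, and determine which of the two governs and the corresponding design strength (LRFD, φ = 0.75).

t_e = 0.707 × 0.5 = 0.3535 in; L = 29 in.
Weld metal: φR_n = 0.75 × 0.6 × 100 × 0.3535 × 29 = 461.3 kips.
Base metal (shear rupture): φR_n = 0.75 × 0.6 × 58 × 1 × 29 = 756.9 kips.
Governing: weld metal.

φR_n ≈ 461 kips (weld metal governs)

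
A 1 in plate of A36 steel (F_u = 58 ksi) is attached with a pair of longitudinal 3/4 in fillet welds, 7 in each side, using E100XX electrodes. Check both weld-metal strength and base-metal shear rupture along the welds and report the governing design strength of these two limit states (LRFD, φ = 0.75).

φR_n ≈ 334 kips (weld metal governs)

E100XX → F_EXX = 100 ksi.
t_e = 0.707 × 0.75 = 0.5302 in; L = 14 in.
Weld metal: φR_n = 0.75 × 0.6 × 100 × 0.5302 × 14 = 334.1 kips.
Base metal (shear rupture): φR_n = 0.75 × 0.6 × 58 × 1 × 14 = 365.4 kips.
Governing: weld metal.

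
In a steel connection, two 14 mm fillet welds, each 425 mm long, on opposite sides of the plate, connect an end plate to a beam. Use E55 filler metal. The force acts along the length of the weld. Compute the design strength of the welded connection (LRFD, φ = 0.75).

φR_n ≈ 2080 kN

E55XX → F_EXX = 550 MPa.
Effective throat t_e = 0.707 × 14 = 9.898 mm.
Total length L = 850 mm; A_we = 9.898 × 850 = 8413 mm².
F_nw = 0.6 F_EXX = 0.6 × 550 = 330 MPa.
φR_n = 0.75 × 330 × 8413 × 10⁻³ = 2082 kN.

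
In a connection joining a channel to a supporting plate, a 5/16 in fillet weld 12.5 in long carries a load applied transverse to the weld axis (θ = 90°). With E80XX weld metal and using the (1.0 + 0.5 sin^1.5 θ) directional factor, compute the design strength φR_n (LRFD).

E80XX → F_EXX = 80 ksi.
t_e = 0.707 × 0.3125 = 0.2209 in; A_we = 0.2209 × 12.5 = 2.762 in².
Directional factor: 1.0 + 0.5 sin^1.5(90°) = 1.5.
F_nw = 0.6 × 80 × 1.5 = 72 ksi.
φR_n = 0.75 × 72 × 2.762 = 149.1 kip.

φR_n ≈ 149 kip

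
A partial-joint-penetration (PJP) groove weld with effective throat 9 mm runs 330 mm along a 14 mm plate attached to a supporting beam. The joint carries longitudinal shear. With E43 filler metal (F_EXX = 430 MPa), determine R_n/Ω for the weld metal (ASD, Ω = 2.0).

R_n/Ω ≈ 383 kN

Effective throat (given) t_e = 9 mm.
A_we = 9 × 330 = 2970 mm².
F_nw = 0.6 F_EXX = 258 MPa.
R_n/Ω = (258 × 2970) / 2.0 × 10⁻³ = 383.1 kN.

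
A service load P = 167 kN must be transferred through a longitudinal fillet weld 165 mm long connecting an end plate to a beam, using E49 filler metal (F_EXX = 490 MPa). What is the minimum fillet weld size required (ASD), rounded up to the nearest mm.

w = 10 mm

Total weld length L = 165 mm.
Required throat t_e = P × Ω / (0.6 F_EXX × L) = 167 × 2.0 / (0.6 × 490 × 165 × 10⁻³) = 6.885 mm.
Required leg w = t_e / 0.707 = 9.739 mm → use 10 mm.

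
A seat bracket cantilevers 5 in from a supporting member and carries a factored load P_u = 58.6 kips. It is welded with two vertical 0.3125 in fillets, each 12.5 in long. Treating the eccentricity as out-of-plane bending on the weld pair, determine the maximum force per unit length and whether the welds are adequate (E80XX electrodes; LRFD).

E80XX → F_EXX = 80 ksi.
L_w = 2 × 12.5 = 25 in; section modulus (unit throat) S = 2 × L²/6 = 52.08 in².
Direct shear f_v = P/L_w = 58.6/25 = 2.344 kip/in.
Moment M = P × e = 58.6 × 5 = 293 kip·in; bending f_b = M/S = 5.626 kip/in.
f_max = √(f_v² + f_b²) = √(2.344² + 5.626²) = 6.094 kip/in.
φr_n = 0.75 × 0.6 × 80 × (0.707 × 0.3125) = 7.954 kip/in → adequate.

f_max ≈ 6.09 kip/in; adequate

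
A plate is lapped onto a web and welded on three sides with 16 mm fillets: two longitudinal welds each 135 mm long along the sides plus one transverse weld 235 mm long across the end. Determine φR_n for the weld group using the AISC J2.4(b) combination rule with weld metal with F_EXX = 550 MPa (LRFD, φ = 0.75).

φR_n ≈ 1630 kN

t_e = 0.707 × 16 = 11.31 mm.
R_nwl = 0.6 × 550 × 11.31 × 270 × 10⁻³ = 1008 kN (longitudinal, 2 welds).
R_nwt = 0.6 × 550 × 11.31 × 235 × 10⁻³ = 877.2 kN (transverse, base value).
(i) R_nwl + R_nwt = 1885 kN; (ii) 0.85 R_nwl + 1.5 R_nwt = 2173 kN.
R_n = max = 2173 kN [governs: (ii)]; φR_n = 1629 kN.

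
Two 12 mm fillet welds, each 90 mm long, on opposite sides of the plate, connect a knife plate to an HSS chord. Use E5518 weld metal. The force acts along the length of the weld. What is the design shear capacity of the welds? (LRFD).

φR_n ≈ 378 kN

E55XX → F_EXX = 550 MPa.
Effective throat t_e = 0.707 × 12 = 8.484 mm.
Total length L = 180 mm; A_we = 8.484 × 180 = 1527 mm².
F_nw = 0.6 F_EXX = 0.6 × 550 = 330 MPa.
φR_n = 0.75 × 330 × 1527 × 10⁻³ = 378 kN.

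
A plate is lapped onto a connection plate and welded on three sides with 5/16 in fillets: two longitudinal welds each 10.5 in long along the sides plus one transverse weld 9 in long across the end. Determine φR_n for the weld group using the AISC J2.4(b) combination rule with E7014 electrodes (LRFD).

φR_n ≈ 218 kips

E70XX → F_EXX = 70 ksi.
t_e = 0.707 × 0.3125 = 0.2209 in.
R_nwl = 0.6 × 70 × 0.2209 × 21 = 194.9 kips (longitudinal, 2 welds).
R_nwt = 0.6 × 70 × 0.2209 × 9 = 83.51 kips (transverse, base value).
(i) R_nwl + R_nwt = 278.4 kips; (ii) 0.85 R_nwl + 1.5 R_nwt = 290.9 kips.
R_n = max = 290.9 kips [governs: (ii)]; φR_n = 218.2 kips.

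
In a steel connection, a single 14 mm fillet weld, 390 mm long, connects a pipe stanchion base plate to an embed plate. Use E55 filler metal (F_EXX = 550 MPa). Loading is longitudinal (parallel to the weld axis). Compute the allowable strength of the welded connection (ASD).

R_n/Ω ≈ 637 kN

Effective throat t_e = 0.707 × 14 = 9.898 mm.
Total length L = 390 mm; A_we = 9.898 × 390 = 3860 mm².
F_nw = 0.6 F_EXX = 0.6 × 550 = 330 MPa.
R_n = 330 × 3860 × 10⁻³ = 1274 kN; R_n/Ω = 1274/2.0 = 636.9 kN.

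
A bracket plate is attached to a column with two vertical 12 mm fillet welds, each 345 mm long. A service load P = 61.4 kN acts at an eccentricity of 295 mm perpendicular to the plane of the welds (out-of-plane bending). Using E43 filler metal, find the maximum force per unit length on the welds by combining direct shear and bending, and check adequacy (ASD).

f_max ≈ 465 N/mm; adequate

E43XX → F_EXX = 430 MPa.
L_w = 2 × 345 = 690 mm; section modulus (unit throat) S = 2 × L²/6 = 39680 mm².
Direct shear f_v = P/L_w = 61.4×10³/690 = 88.99 N/mm.
Moment M = P × e = 61.4×10³ × 295 = 18113000 N·mm; bending f_b = M/S = 456.5 N/mm.
f_max = √(f_v² + f_b²) = √(88.99² + 456.5²) = 465.1 N/mm.
r_n/Ω = (1/2.0) × 0.6 × 430 × (0.707 × 12) = 1094 N/mm → adequate.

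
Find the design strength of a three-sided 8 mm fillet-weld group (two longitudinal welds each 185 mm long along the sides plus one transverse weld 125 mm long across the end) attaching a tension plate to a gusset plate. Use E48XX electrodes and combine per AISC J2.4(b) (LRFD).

φR_n ≈ 613 kN

E48XX → F_EXX = 480 MPa.
t_e = 0.707 × 8 = 5.656 mm.
R_nwl = 0.6 × 480 × 5.656 × 370 × 10⁻³ = 602.7 kN (longitudinal, 2 welds).
R_nwt = 0.6 × 480 × 5.656 × 125 × 10⁻³ = 203.6 kN (transverse, base value).
(i) R_nwl + R_nwt = 806.3 kN; (ii) 0.85 R_nwl + 1.5 R_nwt = 817.7 kN.
R_n = max = 817.7 kN [governs: (ii)]; φR_n = 613.3 kN.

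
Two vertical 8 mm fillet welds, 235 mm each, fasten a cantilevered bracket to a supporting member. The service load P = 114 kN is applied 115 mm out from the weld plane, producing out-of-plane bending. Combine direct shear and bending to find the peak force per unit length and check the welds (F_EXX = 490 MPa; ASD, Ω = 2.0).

L_w = 2 × 235 = 470 mm; section modulus (unit throat) S = 2 × L²/6 = 18410 mm².
Direct shear f_v = P/L_w = 114×10³/470 = 242.6 N/mm.
Moment M = P × e = 114×10³ × 115 = 13110000 N·mm; bending f_b = M/S = 712.2 N/mm.
f_max = √(f_v² + f_b²) = √(242.6² + 712.2²) = 752.3 N/mm.
r_n/Ω = (1/2.0) × 0.6 × 490 × (0.707 × 8) = 831.4 N/mm → adequate.

f_max ≈ 752 N/mm; adequate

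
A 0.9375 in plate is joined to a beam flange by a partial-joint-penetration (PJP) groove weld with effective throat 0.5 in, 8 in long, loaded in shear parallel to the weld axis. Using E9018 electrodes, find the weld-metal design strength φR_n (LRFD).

E90XX → F_EXX = 90 ksi.
Effective throat (given) t_e = 0.5 in.
A_we = 0.5 × 8 = 4 in².
F_nw = 0.6 F_EXX = 54 ksi.
φR_n = 0.75 × 54 × 4 = 162 kip.

φR_n ≈ 162 kip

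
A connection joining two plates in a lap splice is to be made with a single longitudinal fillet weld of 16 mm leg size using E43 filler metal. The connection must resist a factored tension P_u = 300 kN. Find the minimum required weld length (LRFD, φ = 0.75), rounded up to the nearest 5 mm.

L = 140 mm

E43XX → F_EXX = 430 MPa.
Throat t_e = 0.707 × 16 = 11.31 mm.
φr_n = 0.75 × 0.6 × 430 × 11.31 × 10⁻³ = 2.189 kN/mm.
L_req = P_u / φr_n = 300 / 2.189 = 137.1 mm total.
Round up → use L = 140 mm.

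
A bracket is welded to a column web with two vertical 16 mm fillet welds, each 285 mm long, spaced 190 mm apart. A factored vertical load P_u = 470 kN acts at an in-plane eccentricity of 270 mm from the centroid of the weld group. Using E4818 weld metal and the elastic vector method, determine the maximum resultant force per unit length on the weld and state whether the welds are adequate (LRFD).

E48XX → F_EXX = 480 MPa.
Total weld length L_w = 570 mm. Treat welds as unit-width lines.
Polar moment about centroid: J = 2[d³/12 + d(b/2)²] = 2[285³/12 + 285×95²] = 9002000 mm³.
Direct shear f_v = P/L_w = 470×10³ / 570 = 824.6 N/mm (vertical).
Torsion M = P·e = 470×10³ × 270 = 126900000 N·mm.
Critical point at (x, y) = (95, 142.5) from centroid. f_tx = M·y/J = 2009 N/mm; f_ty = M·x/J = 1339 N/mm.
Resultant f_max = √[f_tx² + (f_v + f_ty)²] = √[2009² + (824.6 + 1339)²] = 2952 N/mm.
Capacity per unit length: φr_n = 0.75 × 0.6 × 480 × (0.707 × 16) = 2443 N/mm.
2952 > 2443 → NOT adequate.

f_max ≈ 2950 N/mm; NOT adequate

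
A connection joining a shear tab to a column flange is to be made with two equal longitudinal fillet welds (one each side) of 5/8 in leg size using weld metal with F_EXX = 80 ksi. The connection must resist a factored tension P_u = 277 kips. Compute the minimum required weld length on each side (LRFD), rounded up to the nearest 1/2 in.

L = 9 in on each side

Throat t_e = 0.707 × 0.625 = 0.4419 in.
φr_n = 0.75 × 0.6 × 80 × 0.4419 = 15.91 kips/in.
L_req = P_u / φr_n = 277 / 15.91 = 17.41 in total.
Per side: 17.41 / 2 = 8.707 in.
Round up → use L = 9 in on each side.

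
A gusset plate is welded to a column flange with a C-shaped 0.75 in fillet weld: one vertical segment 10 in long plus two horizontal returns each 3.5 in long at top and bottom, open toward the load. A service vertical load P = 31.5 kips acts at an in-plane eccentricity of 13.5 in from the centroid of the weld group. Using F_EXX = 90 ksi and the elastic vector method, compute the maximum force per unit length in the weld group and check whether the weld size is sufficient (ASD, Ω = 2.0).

f_max ≈ 9.78 kip/in; adequate

Total weld length L_w = 17 in. Treat welds as unit-width lines.
Centroid: x̄ = 2×3.5×1.75 / 17 = 0.7206 in from the vertical weld.
Polar moment about centroid: J = I_x + I_y = [10³/12 + 2×3.5×5²] + [10×0.7206² + 2(3.5³/12 + 3.5×1.029²)] = 278.1 in³.
Direct shear f_v = P/L_w = 31.5 / 17 = 1.853 kip/in (vertical).
Torsion M = P·e = 31.5 × 13.5 = 425.25 kip·in.
Critical point at (x, y) = (2.779, 5) from centroid. f_tx = M·y/J = 7.646 kip/in; f_ty = M·x/J = 4.25 kip/in.
Resultant f_max = √[f_tx² + (f_v + f_ty)²] = √[7.646² + (1.853 + 4.25)²] = 9.783 kip/in.
Capacity per unit length: r_n/Ω = (1/2.0) × 0.6 × 90 × (0.707 × 0.75) = 14.32 kip/in.
9.783 ≤ 14.32 → adequate.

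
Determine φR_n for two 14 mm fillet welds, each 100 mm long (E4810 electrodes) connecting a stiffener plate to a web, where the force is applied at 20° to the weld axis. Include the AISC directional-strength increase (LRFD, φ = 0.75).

φR_n ≈ 470 kN

E48XX → F_EXX = 480 MPa.
t_e = 0.707 × 14 = 9.898 mm; A_we = 9.898 × 200 = 1980 mm².
Directional factor: 1.0 + 0.5 sin^1.5(20°) = 1.1.
F_nw = 0.6 × 480 × 1.1 = 316.8 MPa.
φR_n = 0.75 × 316.8 × 1980 × 10⁻³ = 470.4 kN.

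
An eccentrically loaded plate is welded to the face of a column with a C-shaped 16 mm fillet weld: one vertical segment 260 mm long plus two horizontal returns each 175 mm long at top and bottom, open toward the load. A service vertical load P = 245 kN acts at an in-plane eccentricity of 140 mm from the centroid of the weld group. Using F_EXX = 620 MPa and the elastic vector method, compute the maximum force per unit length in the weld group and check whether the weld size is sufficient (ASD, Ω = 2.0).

f_max ≈ 979 N/mm; adequate

Total weld length L_w = 610 mm. Treat welds as unit-width lines.
Centroid: x̄ = 2×175×87.5 / 610 = 50.2 mm from the vertical weld.
Polar moment about centroid: J = I_x + I_y = [260³/12 + 2×175×130²] + [260×50.2² + 2(175³/12 + 175×37.3²)] = 9415000 mm³.
Direct shear f_v = P/L_w = 245×10³ / 610 = 401.6 N/mm (vertical).
Torsion M = P·e = 245×10³ × 140 = 34300000 N·mm.
Critical point at (x, y) = (124.8, 130) from centroid. f_tx = M·y/J = 473.6 N/mm; f_ty = M·x/J = 454.6 N/mm.
Resultant f_max = √[f_tx² + (f_v + f_ty)²] = √[473.6² + (401.6 + 454.6)²] = 978.5 N/mm.
Capacity per unit length: r_n/Ω = (1/2.0) × 0.6 × 620 × (0.707 × 16) = 2104 N/mm.
978.5 ≤ 2104 → adequate.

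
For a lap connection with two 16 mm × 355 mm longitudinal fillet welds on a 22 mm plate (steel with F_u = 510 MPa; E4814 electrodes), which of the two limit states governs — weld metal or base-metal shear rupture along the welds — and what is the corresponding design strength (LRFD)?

φR_n ≈ 1730 kN (weld metal governs)

E48XX → F_EXX = 480 MPa.
t_e = 0.707 × 16 = 11.31 mm; L = 710 mm.
Weld metal: φR_n = 0.75 × 0.6 × 480 × 11.31 × 710 × 10⁻³ = 1735 kN.
Base metal (shear rupture): φR_n = 0.75 × 0.6 × 510 × 22 × 710 × 10⁻³ = 3585 kN.
Governing: weld metal.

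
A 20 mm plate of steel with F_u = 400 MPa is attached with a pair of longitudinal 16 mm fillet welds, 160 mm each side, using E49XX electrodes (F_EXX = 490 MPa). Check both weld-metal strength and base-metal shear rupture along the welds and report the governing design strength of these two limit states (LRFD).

t_e = 0.707 × 16 = 11.31 mm; L = 320 mm.
Weld metal: φR_n = 0.75 × 0.6 × 490 × 11.31 × 320 × 10⁻³ = 798.2 kN.
Base metal (shear rupture): φR_n = 0.75 × 0.6 × 400 × 20 × 320 × 10⁻³ = 1152 kN.
Governing: weld metal.

φR_n ≈ 798 kN (weld metal governs)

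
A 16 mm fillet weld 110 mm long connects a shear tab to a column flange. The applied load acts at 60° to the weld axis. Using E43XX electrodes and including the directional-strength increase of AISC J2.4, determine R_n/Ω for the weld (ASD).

R_n/Ω ≈ 225 kN

E43XX → F_EXX = 430 MPa.
t_e = 0.707 × 16 = 11.31 mm; A_we = 11.31 × 110 = 1244 mm².
Directional factor: 1.0 + 0.5 sin^1.5(60°) = 1.403.
F_nw = 0.6 × 430 × 1.403 = 362 MPa.
R_n/Ω = (362 × 1244) / 2.0 × 10⁻³ = 225.2 kN.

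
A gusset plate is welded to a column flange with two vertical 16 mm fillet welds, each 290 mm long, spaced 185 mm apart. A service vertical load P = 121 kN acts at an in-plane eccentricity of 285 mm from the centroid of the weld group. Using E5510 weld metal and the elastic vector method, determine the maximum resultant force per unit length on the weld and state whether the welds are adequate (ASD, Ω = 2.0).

f_max ≈ 789 N/mm; adequate

E55XX → F_EXX = 550 MPa.
Total weld length L_w = 580 mm. Treat welds as unit-width lines.
Polar moment about centroid: J = 2[d³/12 + d(b/2)²] = 2[290³/12 + 290×92.5²] = 9027000 mm³.
Direct shear f_v = P/L_w = 121×10³ / 580 = 208.6 N/mm (vertical).
Torsion M = P·e = 121×10³ × 285 = 34485000 N·mm.
Critical point at (x, y) = (92.5, 145) from centroid. f_tx = M·y/J = 553.9 N/mm; f_ty = M·x/J = 353.4 N/mm.
Resultant f_max = √[f_tx² + (f_v + f_ty)²] = √[553.9² + (208.6 + 353.4)²] = 789.1 N/mm.
Capacity per unit length: r_n/Ω = (1/2.0) × 0.6 × 550 × (0.707 × 16) = 1866 N/mm.
789.1 ≤ 1866 → adequate.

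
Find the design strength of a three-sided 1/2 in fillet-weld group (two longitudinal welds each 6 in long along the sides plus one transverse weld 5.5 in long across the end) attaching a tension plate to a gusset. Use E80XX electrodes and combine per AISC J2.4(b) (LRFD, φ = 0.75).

E80XX → F_EXX = 80 ksi.
t_e = 0.707 × 0.5 = 0.3535 in.
R_nwl = 0.6 × 80 × 0.3535 × 12 = 203.6 kips (longitudinal, 2 welds).
R_nwt = 0.6 × 80 × 0.3535 × 5.5 = 93.32 kips (transverse, base value).
(i) R_nwl + R_nwt = 296.9 kips; (ii) 0.85 R_nwl + 1.5 R_nwt = 313.1 kips.
R_n = max = 313.1 kips [governs: (ii)]; φR_n = 234.8 kips.

φR_n ≈ 235 kips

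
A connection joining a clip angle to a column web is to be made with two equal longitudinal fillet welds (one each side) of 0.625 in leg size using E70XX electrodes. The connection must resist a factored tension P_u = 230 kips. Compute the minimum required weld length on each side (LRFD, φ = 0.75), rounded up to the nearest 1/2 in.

L = 8.5 in on each side

E70XX → F_EXX = 70 ksi.
Throat t_e = 0.707 × 0.625 = 0.4419 in.
φr_n = 0.75 × 0.6 × 70 × 0.4419 = 13.92 kips/in.
L_req = P_u / φr_n = 230 / 13.92 = 16.52 in total.
Per side: 16.52 / 2 = 8.262 in.
Round up → use L = 8.5 in on each side.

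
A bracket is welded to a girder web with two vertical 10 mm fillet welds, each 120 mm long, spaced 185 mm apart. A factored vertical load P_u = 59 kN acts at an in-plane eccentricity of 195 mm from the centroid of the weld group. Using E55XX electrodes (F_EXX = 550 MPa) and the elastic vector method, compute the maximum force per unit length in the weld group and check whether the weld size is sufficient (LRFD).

Total weld length L_w = 240 mm. Treat welds as unit-width lines.
Polar moment about centroid: J = 2[d³/12 + d(b/2)²] = 2[120³/12 + 120×92.5²] = 2342000 mm³.
Direct shear f_v = P/L_w = 59×10³ / 240 = 245.8 N/mm (vertical).
Torsion M = P·e = 59×10³ × 195 = 11505000 N·mm.
Critical point at (x, y) = (92.5, 60) from centroid. f_tx = M·y/J = 294.8 N/mm; f_ty = M·x/J = 454.5 N/mm.
Resultant f_max = √[f_tx² + (f_v + f_ty)²] = √[294.8² + (245.8 + 454.5)²] = 759.9 N/mm.
Capacity per unit length: φr_n = 0.75 × 0.6 × 550 × (0.707 × 10) = 1750 N/mm.
759.9 ≤ 1750 → adequate.

f_max ≈ 760 N/mm; adequate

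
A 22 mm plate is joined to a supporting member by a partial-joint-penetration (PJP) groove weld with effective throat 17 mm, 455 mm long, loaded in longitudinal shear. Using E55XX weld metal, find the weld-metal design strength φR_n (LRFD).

φR_n ≈ 1910 kN

E55XX → F_EXX = 550 MPa.
Effective throat (given) t_e = 17 mm.
A_we = 17 × 455 = 7735 mm².
F_nw = 0.6 F_EXX = 330 MPa.
φR_n = 0.75 × 330 × 7735 × 10⁻³ = 1914 kN.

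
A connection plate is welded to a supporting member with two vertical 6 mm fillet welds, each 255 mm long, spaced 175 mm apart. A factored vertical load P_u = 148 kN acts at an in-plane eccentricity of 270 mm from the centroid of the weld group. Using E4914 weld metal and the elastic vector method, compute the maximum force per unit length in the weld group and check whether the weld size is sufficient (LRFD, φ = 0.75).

E49XX → F_EXX = 490 MPa.
Total weld length L_w = 510 mm. Treat welds as unit-width lines.
Polar moment about centroid: J = 2[d³/12 + d(b/2)²] = 2[255³/12 + 255×87.5²] = 6668000 mm³.
Direct shear f_v = P/L_w = 148×10³ / 510 = 290.2 N/mm (vertical).
Torsion M = P·e = 148×10³ × 270 = 39960000 N·mm.
Critical point at (x, y) = (87.5, 127.5) from centroid. f_tx = M·y/J = 764.1 N/mm; f_ty = M·x/J = 524.4 N/mm.
Resultant f_max = √[f_tx² + (f_v + f_ty)²] = √[764.1² + (290.2 + 524.4)²] = 1117 N/mm.
Capacity per unit length: φr_n = 0.75 × 0.6 × 490 × (0.707 × 6) = 935.4 N/mm.
1117 > 935.4 → NOT adequate.

f_max ≈ 1120 N/mm; NOT adequate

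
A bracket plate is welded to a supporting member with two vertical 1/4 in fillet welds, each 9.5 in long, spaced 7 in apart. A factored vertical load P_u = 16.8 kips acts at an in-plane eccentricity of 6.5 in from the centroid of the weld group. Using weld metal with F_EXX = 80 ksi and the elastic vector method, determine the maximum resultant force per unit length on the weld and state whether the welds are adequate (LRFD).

f_max ≈ 2.35 kip/in; adequate

Total weld length L_w = 19 in. Treat welds as unit-width lines.
Polar moment about centroid: J = 2[d³/12 + d(b/2)²] = 2[9.5³/12 + 9.5×3.5²] = 375.6 in³.
Direct shear f_v = P/L_w = 16.8 / 19 = 0.8842 kip/in (vertical).
Torsion M = P·e = 16.8 × 6.5 = 109.2 kip·in.
Critical point at (x, y) = (3.5, 4.75) from centroid. f_tx = M·y/J = 1.381 kip/in; f_ty = M·x/J = 1.017 kip/in.
Resultant f_max = √[f_tx² + (f_v + f_ty)²] = √[1.381² + (0.8842 + 1.017)²] = 2.35 kip/in.
Capacity per unit length: φr_n = 0.75 × 0.6 × 80 × (0.707 × 0.25) = 6.363 kip/in.
2.35 ≤ 6.363 → adequate.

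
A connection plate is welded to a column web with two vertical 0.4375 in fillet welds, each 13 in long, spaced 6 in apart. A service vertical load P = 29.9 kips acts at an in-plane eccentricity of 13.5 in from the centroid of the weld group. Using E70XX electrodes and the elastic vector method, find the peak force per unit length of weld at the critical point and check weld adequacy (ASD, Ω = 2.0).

E70XX → F_EXX = 70 ksi.
Total weld length L_w = 26 in. Treat welds as unit-width lines.
Polar moment about centroid: J = 2[d³/12 + d(b/2)²] = 2[13³/12 + 13×3²] = 600.2 in³.
Direct shear f_v = P/L_w = 29.9 / 26 = 1.15 kip/in (vertical).
Torsion M = P·e = 29.9 × 13.5 = 403.65 kip·in.
Critical point at (x, y) = (3, 6.5) from centroid. f_tx = M·y/J = 4.372 kip/in; f_ty = M·x/J = 2.018 kip/in.
Resultant f_max = √[f_tx² + (f_v + f_ty)²] = √[4.372² + (1.15 + 2.018)²] = 5.399 kip/in.
Capacity per unit length: r_n/Ω = (1/2.0) × 0.6 × 70 × (0.707 × 0.4375) = 6.496 kip/in.
5.399 ≤ 6.496 → adequate.

f_max ≈ 5.4 kip/in; adequate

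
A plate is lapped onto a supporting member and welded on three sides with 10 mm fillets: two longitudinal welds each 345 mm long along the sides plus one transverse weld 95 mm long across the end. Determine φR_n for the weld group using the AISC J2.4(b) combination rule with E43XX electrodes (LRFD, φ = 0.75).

E43XX → F_EXX = 430 MPa.
t_e = 0.707 × 10 = 7.07 mm.
R_nwl = 0.6 × 430 × 7.07 × 690 × 10⁻³ = 1259 kN (longitudinal, 2 welds).
R_nwt = 0.6 × 430 × 7.07 × 95 × 10⁻³ = 173.3 kN (transverse, base value).
(i) R_nwl + R_nwt = 1432 kN; (ii) 0.85 R_nwl + 1.5 R_nwt = 1330 kN.
R_n = max = 1432 kN [governs: (i)]; φR_n = 1074 kN.

φR_n ≈ 1070 kN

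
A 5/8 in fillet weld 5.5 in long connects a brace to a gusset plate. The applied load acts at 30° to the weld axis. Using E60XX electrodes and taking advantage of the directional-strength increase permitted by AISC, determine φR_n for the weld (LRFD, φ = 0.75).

E60XX → F_EXX = 60 ksi.
t_e = 0.707 × 0.625 = 0.4419 in; A_we = 0.4419 × 5.5 = 2.43 in².
Directional factor: 1.0 + 0.5 sin^1.5(30°) = 1.177.
F_nw = 0.6 × 60 × 1.177 = 42.36 ksi.
φR_n = 0.75 × 42.36 × 2.43 = 77.22 kips.

φR_n ≈ 77.2 kips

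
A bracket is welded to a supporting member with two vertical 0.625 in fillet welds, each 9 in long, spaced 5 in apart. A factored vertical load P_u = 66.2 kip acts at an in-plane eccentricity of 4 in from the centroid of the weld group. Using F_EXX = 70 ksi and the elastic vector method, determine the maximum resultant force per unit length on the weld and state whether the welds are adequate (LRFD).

Total weld length L_w = 18 in. Treat welds as unit-width lines.
Polar moment about centroid: J = 2[d³/12 + d(b/2)²] = 2[9³/12 + 9×2.5²] = 234 in³.
Direct shear f_v = P/L_w = 66.2 / 18 = 3.678 kip/in (vertical).
Torsion M = P·e = 66.2 × 4 = 264.8 kip·in.
Critical point at (x, y) = (2.5, 4.5) from centroid. f_tx = M·y/J = 5.092 kip/in; f_ty = M·x/J = 2.829 kip/in.
Resultant f_max = √[f_tx² + (f_v + f_ty)²] = √[5.092² + (3.678 + 2.829)²] = 8.263 kip/in.
Capacity per unit length: φr_n = 0.75 × 0.6 × 70 × (0.707 × 0.625) = 13.92 kip/in.
8.263 ≤ 13.92 → adequate.

f_max ≈ 8.26 kip/in; adequate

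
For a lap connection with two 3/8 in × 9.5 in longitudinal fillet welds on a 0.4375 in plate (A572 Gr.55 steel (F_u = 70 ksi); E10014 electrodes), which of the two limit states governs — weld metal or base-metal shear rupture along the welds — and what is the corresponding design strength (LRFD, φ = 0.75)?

φR_n ≈ 227 kip (weld metal governs)

E100XX → F_EXX = 100 ksi.
t_e = 0.707 × 0.375 = 0.2651 in; L = 19 in.
Weld metal: φR_n = 0.75 × 0.6 × 100 × 0.2651 × 19 = 226.7 kip.
Base metal (shear rupture): φR_n = 0.75 × 0.6 × 70 × 0.4375 × 19 = 261.8 kip.
Governing: weld metal.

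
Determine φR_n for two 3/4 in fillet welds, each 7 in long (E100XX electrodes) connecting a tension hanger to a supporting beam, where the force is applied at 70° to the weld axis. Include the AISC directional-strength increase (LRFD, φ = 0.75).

φR_n ≈ 486 kip

E100XX → F_EXX = 100 ksi.
t_e = 0.707 × 0.75 = 0.5302 in; A_we = 0.5302 × 14 = 7.423 in².
Directional factor: 1.0 + 0.5 sin^1.5(70°) = 1.455.
F_nw = 0.6 × 100 × 1.455 = 87.33 ksi.
φR_n = 0.75 × 87.33 × 7.423 = 486.2 kip.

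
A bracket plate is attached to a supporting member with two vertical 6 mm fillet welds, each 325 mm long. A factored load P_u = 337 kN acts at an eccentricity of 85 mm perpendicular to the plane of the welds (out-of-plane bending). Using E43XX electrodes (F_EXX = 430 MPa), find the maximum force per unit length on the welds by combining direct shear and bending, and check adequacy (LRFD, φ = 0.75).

f_max ≈ 965 N/mm; NOT adequate

L_w = 2 × 325 = 650 mm; section modulus (unit throat) S = 2 × L²/6 = 35210 mm².
Direct shear f_v = P/L_w = 337×10³/650 = 518.5 N/mm.
Moment M = P × e = 337×10³ × 85 = 28645000 N·mm; bending f_b = M/S = 813.6 N/mm.
f_max = √(f_v² + f_b²) = √(518.5² + 813.6²) = 964.7 N/mm.
φr_n = 0.75 × 0.6 × 430 × (0.707 × 6) = 820.8 N/mm → NOT adequate.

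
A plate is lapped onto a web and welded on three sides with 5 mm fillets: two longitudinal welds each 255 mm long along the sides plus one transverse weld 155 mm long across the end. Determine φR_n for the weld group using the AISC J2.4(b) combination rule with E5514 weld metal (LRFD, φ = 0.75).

E55XX → F_EXX = 550 MPa.
t_e = 0.707 × 5 = 3.535 mm.
R_nwl = 0.6 × 550 × 3.535 × 510 × 10⁻³ = 594.9 kN (longitudinal, 2 welds).
R_nwt = 0.6 × 550 × 3.535 × 155 × 10⁻³ = 180.8 kN (transverse, base value).
(i) R_nwl + R_nwt = 775.8 kN; (ii) 0.85 R_nwl + 1.5 R_nwt = 776.9 kN.
R_n = max = 776.9 kN [governs: (ii)]; φR_n = 582.7 kN.

φR_n ≈ 583 kN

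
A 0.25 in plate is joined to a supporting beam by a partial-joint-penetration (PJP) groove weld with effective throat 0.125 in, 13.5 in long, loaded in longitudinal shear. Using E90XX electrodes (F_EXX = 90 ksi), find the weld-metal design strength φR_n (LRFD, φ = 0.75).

Effective throat (given) t_e = 0.125 in.
A_we = 0.125 × 13.5 = 1.688 in².
F_nw = 0.6 F_EXX = 54 ksi.
φR_n = 0.75 × 54 × 1.688 = 68.34 kips.

φR_n ≈ 68.3 kips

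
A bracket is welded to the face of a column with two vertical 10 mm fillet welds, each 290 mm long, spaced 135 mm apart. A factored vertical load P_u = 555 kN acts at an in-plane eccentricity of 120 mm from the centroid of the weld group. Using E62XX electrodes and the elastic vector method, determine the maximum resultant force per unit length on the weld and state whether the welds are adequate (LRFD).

E62XX → F_EXX = 620 MPa.
Total weld length L_w = 580 mm. Treat welds as unit-width lines.
Polar moment about centroid: J = 2[d³/12 + d(b/2)²] = 2[290³/12 + 290×67.5²] = 6707000 mm³.
Direct shear f_v = P/L_w = 555×10³ / 580 = 956.9 N/mm (vertical).
Torsion M = P·e = 555×10³ × 120 = 66600000 N·mm.
Critical point at (x, y) = (67.5, 145) from centroid. f_tx = M·y/J = 1440 N/mm; f_ty = M·x/J = 670.2 N/mm.
Resultant f_max = √[f_tx² + (f_v + f_ty)²] = √[1440² + (956.9 + 670.2)²] = 2173 N/mm.
Capacity per unit length: φr_n = 0.75 × 0.6 × 620 × (0.707 × 10) = 1973 N/mm.
2173 > 1973 → NOT adequate.

f_max ≈ 2170 N/mm; NOT adequate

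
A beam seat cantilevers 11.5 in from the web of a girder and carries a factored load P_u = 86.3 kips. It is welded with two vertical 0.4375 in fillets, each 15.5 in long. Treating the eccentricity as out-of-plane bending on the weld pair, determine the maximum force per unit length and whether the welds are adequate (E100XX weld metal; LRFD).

E100XX → F_EXX = 100 ksi.
L_w = 2 × 15.5 = 31 in; section modulus (unit throat) S = 2 × L²/6 = 80.08 in².
Direct shear f_v = P/L_w = 86.3/31 = 2.784 kip/in.
Moment M = P × e = 86.3 × 11.5 = 992.45 kip·in; bending f_b = M/S = 12.39 kip/in.
f_max = √(f_v² + f_b²) = √(2.784² + 12.39²) = 12.7 kip/in.
φr_n = 0.75 × 0.6 × 100 × (0.707 × 0.4375) = 13.92 kip/in → adequate.

f_max ≈ 12.7 kip/in; adequate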